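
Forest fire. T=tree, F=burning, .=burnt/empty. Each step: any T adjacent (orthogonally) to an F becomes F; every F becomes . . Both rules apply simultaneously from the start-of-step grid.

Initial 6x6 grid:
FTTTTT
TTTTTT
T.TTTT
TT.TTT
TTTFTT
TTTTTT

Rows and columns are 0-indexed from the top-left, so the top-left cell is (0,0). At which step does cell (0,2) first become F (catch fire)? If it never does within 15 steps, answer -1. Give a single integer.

Step 1: cell (0,2)='T' (+6 fires, +2 burnt)
Step 2: cell (0,2)='F' (+9 fires, +6 burnt)
  -> target ignites at step 2
Step 3: cell (0,2)='.' (+11 fires, +9 burnt)
Step 4: cell (0,2)='.' (+4 fires, +11 burnt)
Step 5: cell (0,2)='.' (+2 fires, +4 burnt)
Step 6: cell (0,2)='.' (+0 fires, +2 burnt)
  fire out at step 6

2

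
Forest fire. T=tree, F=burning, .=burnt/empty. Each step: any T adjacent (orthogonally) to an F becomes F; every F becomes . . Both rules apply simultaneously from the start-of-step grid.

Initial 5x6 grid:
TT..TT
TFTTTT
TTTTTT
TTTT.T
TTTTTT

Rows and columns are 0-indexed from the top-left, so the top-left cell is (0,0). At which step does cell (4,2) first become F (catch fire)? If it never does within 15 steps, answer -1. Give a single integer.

Step 1: cell (4,2)='T' (+4 fires, +1 burnt)
Step 2: cell (4,2)='T' (+5 fires, +4 burnt)
Step 3: cell (4,2)='T' (+5 fires, +5 burnt)
Step 4: cell (4,2)='F' (+6 fires, +5 burnt)
  -> target ignites at step 4
Step 5: cell (4,2)='.' (+3 fires, +6 burnt)
Step 6: cell (4,2)='.' (+2 fires, +3 burnt)
Step 7: cell (4,2)='.' (+1 fires, +2 burnt)
Step 8: cell (4,2)='.' (+0 fires, +1 burnt)
  fire out at step 8

4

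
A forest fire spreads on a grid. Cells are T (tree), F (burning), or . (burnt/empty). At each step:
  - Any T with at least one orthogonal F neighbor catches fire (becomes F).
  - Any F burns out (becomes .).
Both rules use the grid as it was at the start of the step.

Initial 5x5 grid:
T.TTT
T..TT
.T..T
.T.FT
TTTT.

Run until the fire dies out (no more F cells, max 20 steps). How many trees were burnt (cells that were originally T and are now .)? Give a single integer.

Answer: 13

Derivation:
Step 1: +2 fires, +1 burnt (F count now 2)
Step 2: +2 fires, +2 burnt (F count now 2)
Step 3: +2 fires, +2 burnt (F count now 2)
Step 4: +4 fires, +2 burnt (F count now 4)
Step 5: +2 fires, +4 burnt (F count now 2)
Step 6: +1 fires, +2 burnt (F count now 1)
Step 7: +0 fires, +1 burnt (F count now 0)
Fire out after step 7
Initially T: 15, now '.': 23
Total burnt (originally-T cells now '.'): 13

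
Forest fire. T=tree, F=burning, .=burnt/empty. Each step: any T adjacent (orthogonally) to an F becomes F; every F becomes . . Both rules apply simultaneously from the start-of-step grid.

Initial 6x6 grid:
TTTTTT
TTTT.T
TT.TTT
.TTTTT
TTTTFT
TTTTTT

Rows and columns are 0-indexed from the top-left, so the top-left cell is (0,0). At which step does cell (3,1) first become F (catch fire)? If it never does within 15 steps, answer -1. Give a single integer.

Step 1: cell (3,1)='T' (+4 fires, +1 burnt)
Step 2: cell (3,1)='T' (+6 fires, +4 burnt)
Step 3: cell (3,1)='T' (+5 fires, +6 burnt)
Step 4: cell (3,1)='F' (+5 fires, +5 burnt)
  -> target ignites at step 4
Step 5: cell (3,1)='.' (+5 fires, +5 burnt)
Step 6: cell (3,1)='.' (+4 fires, +5 burnt)
Step 7: cell (3,1)='.' (+2 fires, +4 burnt)
Step 8: cell (3,1)='.' (+1 fires, +2 burnt)
Step 9: cell (3,1)='.' (+0 fires, +1 burnt)
  fire out at step 9

4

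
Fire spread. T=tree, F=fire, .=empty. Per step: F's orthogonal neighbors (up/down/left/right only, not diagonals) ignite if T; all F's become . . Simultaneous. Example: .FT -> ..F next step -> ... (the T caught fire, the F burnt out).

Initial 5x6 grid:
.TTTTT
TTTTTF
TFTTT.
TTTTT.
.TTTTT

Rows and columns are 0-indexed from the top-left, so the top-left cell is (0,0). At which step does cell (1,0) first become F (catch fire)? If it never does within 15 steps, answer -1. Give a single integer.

Step 1: cell (1,0)='T' (+6 fires, +2 burnt)
Step 2: cell (1,0)='F' (+10 fires, +6 burnt)
  -> target ignites at step 2
Step 3: cell (1,0)='.' (+5 fires, +10 burnt)
Step 4: cell (1,0)='.' (+2 fires, +5 burnt)
Step 5: cell (1,0)='.' (+1 fires, +2 burnt)
Step 6: cell (1,0)='.' (+0 fires, +1 burnt)
  fire out at step 6

2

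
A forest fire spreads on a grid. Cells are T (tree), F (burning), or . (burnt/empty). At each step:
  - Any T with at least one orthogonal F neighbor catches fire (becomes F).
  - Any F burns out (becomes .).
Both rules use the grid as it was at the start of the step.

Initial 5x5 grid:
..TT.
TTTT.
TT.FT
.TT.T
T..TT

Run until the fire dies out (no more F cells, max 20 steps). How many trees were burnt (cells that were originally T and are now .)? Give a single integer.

Step 1: +2 fires, +1 burnt (F count now 2)
Step 2: +3 fires, +2 burnt (F count now 3)
Step 3: +3 fires, +3 burnt (F count now 3)
Step 4: +3 fires, +3 burnt (F count now 3)
Step 5: +2 fires, +3 burnt (F count now 2)
Step 6: +1 fires, +2 burnt (F count now 1)
Step 7: +0 fires, +1 burnt (F count now 0)
Fire out after step 7
Initially T: 15, now '.': 24
Total burnt (originally-T cells now '.'): 14

Answer: 14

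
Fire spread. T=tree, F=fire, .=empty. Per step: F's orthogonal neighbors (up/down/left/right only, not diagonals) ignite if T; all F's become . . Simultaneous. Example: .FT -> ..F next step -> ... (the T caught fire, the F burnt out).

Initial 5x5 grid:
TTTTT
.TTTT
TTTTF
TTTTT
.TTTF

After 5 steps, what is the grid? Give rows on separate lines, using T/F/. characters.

Step 1: 4 trees catch fire, 2 burn out
  TTTTT
  .TTTF
  TTTF.
  TTTTF
  .TTF.
Step 2: 5 trees catch fire, 4 burn out
  TTTTF
  .TTF.
  TTF..
  TTTF.
  .TF..
Step 3: 5 trees catch fire, 5 burn out
  TTTF.
  .TF..
  TF...
  TTF..
  .F...
Step 4: 4 trees catch fire, 5 burn out
  TTF..
  .F...
  F....
  TF...
  .....
Step 5: 2 trees catch fire, 4 burn out
  TF...
  .....
  .....
  F....
  .....

TF...
.....
.....
F....
.....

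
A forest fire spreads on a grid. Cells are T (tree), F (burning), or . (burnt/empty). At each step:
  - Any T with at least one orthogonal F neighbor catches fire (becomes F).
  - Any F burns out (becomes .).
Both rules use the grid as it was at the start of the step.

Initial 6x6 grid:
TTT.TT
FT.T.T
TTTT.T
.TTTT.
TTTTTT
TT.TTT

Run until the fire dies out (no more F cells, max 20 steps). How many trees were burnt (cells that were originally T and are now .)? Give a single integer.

Answer: 24

Derivation:
Step 1: +3 fires, +1 burnt (F count now 3)
Step 2: +2 fires, +3 burnt (F count now 2)
Step 3: +3 fires, +2 burnt (F count now 3)
Step 4: +3 fires, +3 burnt (F count now 3)
Step 5: +5 fires, +3 burnt (F count now 5)
Step 6: +3 fires, +5 burnt (F count now 3)
Step 7: +2 fires, +3 burnt (F count now 2)
Step 8: +2 fires, +2 burnt (F count now 2)
Step 9: +1 fires, +2 burnt (F count now 1)
Step 10: +0 fires, +1 burnt (F count now 0)
Fire out after step 10
Initially T: 28, now '.': 32
Total burnt (originally-T cells now '.'): 24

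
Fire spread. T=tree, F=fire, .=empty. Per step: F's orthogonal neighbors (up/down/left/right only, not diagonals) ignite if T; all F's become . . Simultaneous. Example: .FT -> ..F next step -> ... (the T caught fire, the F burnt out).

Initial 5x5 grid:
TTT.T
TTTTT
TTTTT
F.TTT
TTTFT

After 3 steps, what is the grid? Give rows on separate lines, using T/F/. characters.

Step 1: 5 trees catch fire, 2 burn out
  TTT.T
  TTTTT
  FTTTT
  ..TFT
  FTF.F
Step 2: 6 trees catch fire, 5 burn out
  TTT.T
  FTTTT
  .FTFT
  ..F.F
  .F...
Step 3: 5 trees catch fire, 6 burn out
  FTT.T
  .FTFT
  ..F.F
  .....
  .....

FTT.T
.FTFT
..F.F
.....
.....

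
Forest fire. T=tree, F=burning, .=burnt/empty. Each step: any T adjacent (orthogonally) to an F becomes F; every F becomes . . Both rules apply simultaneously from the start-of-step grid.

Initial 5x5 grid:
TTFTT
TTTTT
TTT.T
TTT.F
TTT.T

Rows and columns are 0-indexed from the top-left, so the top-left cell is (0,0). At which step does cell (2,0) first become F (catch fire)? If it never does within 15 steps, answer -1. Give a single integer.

Step 1: cell (2,0)='T' (+5 fires, +2 burnt)
Step 2: cell (2,0)='T' (+6 fires, +5 burnt)
Step 3: cell (2,0)='T' (+3 fires, +6 burnt)
Step 4: cell (2,0)='F' (+3 fires, +3 burnt)
  -> target ignites at step 4
Step 5: cell (2,0)='.' (+2 fires, +3 burnt)
Step 6: cell (2,0)='.' (+1 fires, +2 burnt)
Step 7: cell (2,0)='.' (+0 fires, +1 burnt)
  fire out at step 7

4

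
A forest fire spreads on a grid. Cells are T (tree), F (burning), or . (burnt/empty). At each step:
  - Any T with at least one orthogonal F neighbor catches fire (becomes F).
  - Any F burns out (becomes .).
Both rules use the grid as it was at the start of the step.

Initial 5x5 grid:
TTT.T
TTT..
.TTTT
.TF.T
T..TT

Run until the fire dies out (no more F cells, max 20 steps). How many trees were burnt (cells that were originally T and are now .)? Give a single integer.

Step 1: +2 fires, +1 burnt (F count now 2)
Step 2: +3 fires, +2 burnt (F count now 3)
Step 3: +3 fires, +3 burnt (F count now 3)
Step 4: +3 fires, +3 burnt (F count now 3)
Step 5: +2 fires, +3 burnt (F count now 2)
Step 6: +1 fires, +2 burnt (F count now 1)
Step 7: +0 fires, +1 burnt (F count now 0)
Fire out after step 7
Initially T: 16, now '.': 23
Total burnt (originally-T cells now '.'): 14

Answer: 14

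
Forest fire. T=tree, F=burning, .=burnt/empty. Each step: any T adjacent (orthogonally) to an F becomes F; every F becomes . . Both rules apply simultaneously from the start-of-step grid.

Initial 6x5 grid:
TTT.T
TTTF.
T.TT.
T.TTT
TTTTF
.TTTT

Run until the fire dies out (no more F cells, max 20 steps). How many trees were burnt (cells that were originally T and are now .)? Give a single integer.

Answer: 21

Derivation:
Step 1: +5 fires, +2 burnt (F count now 5)
Step 2: +6 fires, +5 burnt (F count now 6)
Step 3: +5 fires, +6 burnt (F count now 5)
Step 4: +4 fires, +5 burnt (F count now 4)
Step 5: +1 fires, +4 burnt (F count now 1)
Step 6: +0 fires, +1 burnt (F count now 0)
Fire out after step 6
Initially T: 22, now '.': 29
Total burnt (originally-T cells now '.'): 21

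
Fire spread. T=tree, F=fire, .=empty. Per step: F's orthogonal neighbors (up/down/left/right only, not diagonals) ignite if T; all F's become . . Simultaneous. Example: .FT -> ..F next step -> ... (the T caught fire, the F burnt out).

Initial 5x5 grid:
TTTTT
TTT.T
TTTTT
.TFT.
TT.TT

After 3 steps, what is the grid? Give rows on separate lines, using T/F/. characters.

Step 1: 3 trees catch fire, 1 burn out
  TTTTT
  TTT.T
  TTFTT
  .F.F.
  TT.TT
Step 2: 5 trees catch fire, 3 burn out
  TTTTT
  TTF.T
  TF.FT
  .....
  TF.FT
Step 3: 6 trees catch fire, 5 burn out
  TTFTT
  TF..T
  F...F
  .....
  F...F

TTFTT
TF..T
F...F
.....
F...F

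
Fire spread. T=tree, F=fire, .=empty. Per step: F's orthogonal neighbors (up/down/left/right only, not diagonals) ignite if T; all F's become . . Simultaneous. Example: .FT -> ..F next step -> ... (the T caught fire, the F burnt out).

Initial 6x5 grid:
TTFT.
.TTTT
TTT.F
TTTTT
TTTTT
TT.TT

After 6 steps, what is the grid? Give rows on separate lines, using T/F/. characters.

Step 1: 5 trees catch fire, 2 burn out
  TF.F.
  .TFTF
  TTT..
  TTTTF
  TTTTT
  TT.TT
Step 2: 6 trees catch fire, 5 burn out
  F....
  .F.F.
  TTF..
  TTTF.
  TTTTF
  TT.TT
Step 3: 4 trees catch fire, 6 burn out
  .....
  .....
  TF...
  TTF..
  TTTF.
  TT.TF
Step 4: 4 trees catch fire, 4 burn out
  .....
  .....
  F....
  TF...
  TTF..
  TT.F.
Step 5: 2 trees catch fire, 4 burn out
  .....
  .....
  .....
  F....
  TF...
  TT...
Step 6: 2 trees catch fire, 2 burn out
  .....
  .....
  .....
  .....
  F....
  TF...

.....
.....
.....
.....
F....
TF...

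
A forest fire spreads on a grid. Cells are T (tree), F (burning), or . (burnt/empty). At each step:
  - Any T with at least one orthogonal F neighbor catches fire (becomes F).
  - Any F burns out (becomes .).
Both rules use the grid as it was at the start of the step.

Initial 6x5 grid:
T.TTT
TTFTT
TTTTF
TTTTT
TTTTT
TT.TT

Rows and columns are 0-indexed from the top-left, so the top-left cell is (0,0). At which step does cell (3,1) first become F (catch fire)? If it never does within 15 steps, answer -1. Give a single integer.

Step 1: cell (3,1)='T' (+7 fires, +2 burnt)
Step 2: cell (3,1)='T' (+7 fires, +7 burnt)
Step 3: cell (3,1)='F' (+6 fires, +7 burnt)
  -> target ignites at step 3
Step 4: cell (3,1)='.' (+3 fires, +6 burnt)
Step 5: cell (3,1)='.' (+2 fires, +3 burnt)
Step 6: cell (3,1)='.' (+1 fires, +2 burnt)
Step 7: cell (3,1)='.' (+0 fires, +1 burnt)
  fire out at step 7

3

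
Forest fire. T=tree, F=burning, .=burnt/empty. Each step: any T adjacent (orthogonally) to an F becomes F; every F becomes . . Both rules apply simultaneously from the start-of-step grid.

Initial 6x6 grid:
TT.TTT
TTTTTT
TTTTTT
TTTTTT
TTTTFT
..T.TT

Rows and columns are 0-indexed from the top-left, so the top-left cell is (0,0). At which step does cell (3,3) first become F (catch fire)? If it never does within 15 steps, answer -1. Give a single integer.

Step 1: cell (3,3)='T' (+4 fires, +1 burnt)
Step 2: cell (3,3)='F' (+5 fires, +4 burnt)
  -> target ignites at step 2
Step 3: cell (3,3)='.' (+6 fires, +5 burnt)
Step 4: cell (3,3)='.' (+6 fires, +6 burnt)
Step 5: cell (3,3)='.' (+5 fires, +6 burnt)
Step 6: cell (3,3)='.' (+2 fires, +5 burnt)
Step 7: cell (3,3)='.' (+2 fires, +2 burnt)
Step 8: cell (3,3)='.' (+1 fires, +2 burnt)
Step 9: cell (3,3)='.' (+0 fires, +1 burnt)
  fire out at step 9

2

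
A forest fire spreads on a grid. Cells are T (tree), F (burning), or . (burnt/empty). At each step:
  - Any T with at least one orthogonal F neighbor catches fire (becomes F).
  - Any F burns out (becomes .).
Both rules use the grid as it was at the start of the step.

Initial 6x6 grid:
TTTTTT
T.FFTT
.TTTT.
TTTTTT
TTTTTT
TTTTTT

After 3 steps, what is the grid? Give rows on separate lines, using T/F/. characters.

Step 1: 5 trees catch fire, 2 burn out
  TTFFTT
  T...FT
  .TFFT.
  TTTTTT
  TTTTTT
  TTTTTT
Step 2: 7 trees catch fire, 5 burn out
  TF..FT
  T....F
  .F..F.
  TTFFTT
  TTTTTT
  TTTTTT
Step 3: 6 trees catch fire, 7 burn out
  F....F
  T.....
  ......
  TF..FT
  TTFFTT
  TTTTTT

F....F
T.....
......
TF..FT
TTFFTT
TTTTTT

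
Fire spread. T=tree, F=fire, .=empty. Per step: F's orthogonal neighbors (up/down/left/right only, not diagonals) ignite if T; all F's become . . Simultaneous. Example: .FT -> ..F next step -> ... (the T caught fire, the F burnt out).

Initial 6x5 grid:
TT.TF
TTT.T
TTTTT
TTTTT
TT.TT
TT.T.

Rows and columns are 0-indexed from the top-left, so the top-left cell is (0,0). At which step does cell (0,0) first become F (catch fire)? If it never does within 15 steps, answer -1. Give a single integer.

Step 1: cell (0,0)='T' (+2 fires, +1 burnt)
Step 2: cell (0,0)='T' (+1 fires, +2 burnt)
Step 3: cell (0,0)='T' (+2 fires, +1 burnt)
Step 4: cell (0,0)='T' (+3 fires, +2 burnt)
Step 5: cell (0,0)='T' (+4 fires, +3 burnt)
Step 6: cell (0,0)='T' (+4 fires, +4 burnt)
Step 7: cell (0,0)='T' (+4 fires, +4 burnt)
Step 8: cell (0,0)='F' (+3 fires, +4 burnt)
  -> target ignites at step 8
Step 9: cell (0,0)='.' (+1 fires, +3 burnt)
Step 10: cell (0,0)='.' (+0 fires, +1 burnt)
  fire out at step 10

8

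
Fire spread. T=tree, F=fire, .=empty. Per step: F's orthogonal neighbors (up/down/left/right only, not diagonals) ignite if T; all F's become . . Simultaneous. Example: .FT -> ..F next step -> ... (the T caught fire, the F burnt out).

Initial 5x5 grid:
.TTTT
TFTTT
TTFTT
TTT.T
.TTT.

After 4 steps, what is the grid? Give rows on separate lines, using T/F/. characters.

Step 1: 6 trees catch fire, 2 burn out
  .FTTT
  F.FTT
  TF.FT
  TTF.T
  .TTT.
Step 2: 6 trees catch fire, 6 burn out
  ..FTT
  ...FT
  F...F
  TF..T
  .TFT.
Step 3: 6 trees catch fire, 6 burn out
  ...FT
  ....F
  .....
  F...F
  .F.F.
Step 4: 1 trees catch fire, 6 burn out
  ....F
  .....
  .....
  .....
  .....

....F
.....
.....
.....
.....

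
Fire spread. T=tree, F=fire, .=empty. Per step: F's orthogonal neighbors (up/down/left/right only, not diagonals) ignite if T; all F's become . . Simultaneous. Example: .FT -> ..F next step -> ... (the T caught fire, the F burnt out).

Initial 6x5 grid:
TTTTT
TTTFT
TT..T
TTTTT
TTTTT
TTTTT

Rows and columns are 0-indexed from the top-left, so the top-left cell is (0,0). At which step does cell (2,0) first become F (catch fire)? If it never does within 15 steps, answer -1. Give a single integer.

Step 1: cell (2,0)='T' (+3 fires, +1 burnt)
Step 2: cell (2,0)='T' (+4 fires, +3 burnt)
Step 3: cell (2,0)='T' (+4 fires, +4 burnt)
Step 4: cell (2,0)='F' (+5 fires, +4 burnt)
  -> target ignites at step 4
Step 5: cell (2,0)='.' (+5 fires, +5 burnt)
Step 6: cell (2,0)='.' (+4 fires, +5 burnt)
Step 7: cell (2,0)='.' (+2 fires, +4 burnt)
Step 8: cell (2,0)='.' (+0 fires, +2 burnt)
  fire out at step 8

4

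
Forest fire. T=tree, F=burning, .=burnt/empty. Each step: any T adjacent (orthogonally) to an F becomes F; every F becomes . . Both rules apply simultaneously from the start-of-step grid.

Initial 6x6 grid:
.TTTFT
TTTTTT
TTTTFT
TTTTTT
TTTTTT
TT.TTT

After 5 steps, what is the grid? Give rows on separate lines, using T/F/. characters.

Step 1: 6 trees catch fire, 2 burn out
  .TTF.F
  TTTTFT
  TTTF.F
  TTTTFT
  TTTTTT
  TT.TTT
Step 2: 7 trees catch fire, 6 burn out
  .TF...
  TTTF.F
  TTF...
  TTTF.F
  TTTTFT
  TT.TTT
Step 3: 7 trees catch fire, 7 burn out
  .F....
  TTF...
  TF....
  TTF...
  TTTF.F
  TT.TFT
Step 4: 6 trees catch fire, 7 burn out
  ......
  TF....
  F.....
  TF....
  TTF...
  TT.F.F
Step 5: 3 trees catch fire, 6 burn out
  ......
  F.....
  ......
  F.....
  TF....
  TT....

......
F.....
......
F.....
TF....
TT....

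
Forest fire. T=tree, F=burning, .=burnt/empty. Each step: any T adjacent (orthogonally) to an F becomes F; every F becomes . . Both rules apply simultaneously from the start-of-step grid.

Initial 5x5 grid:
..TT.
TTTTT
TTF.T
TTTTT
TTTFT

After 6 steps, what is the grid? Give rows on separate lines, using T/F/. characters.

Step 1: 6 trees catch fire, 2 burn out
  ..TT.
  TTFTT
  TF..T
  TTFFT
  TTF.F
Step 2: 7 trees catch fire, 6 burn out
  ..FT.
  TF.FT
  F...T
  TF..F
  TF...
Step 3: 6 trees catch fire, 7 burn out
  ...F.
  F...F
  ....F
  F....
  F....
Step 4: 0 trees catch fire, 6 burn out
  .....
  .....
  .....
  .....
  .....
Step 5: 0 trees catch fire, 0 burn out
  .....
  .....
  .....
  .....
  .....
Step 6: 0 trees catch fire, 0 burn out
  .....
  .....
  .....
  .....
  .....

.....
.....
.....
.....
.....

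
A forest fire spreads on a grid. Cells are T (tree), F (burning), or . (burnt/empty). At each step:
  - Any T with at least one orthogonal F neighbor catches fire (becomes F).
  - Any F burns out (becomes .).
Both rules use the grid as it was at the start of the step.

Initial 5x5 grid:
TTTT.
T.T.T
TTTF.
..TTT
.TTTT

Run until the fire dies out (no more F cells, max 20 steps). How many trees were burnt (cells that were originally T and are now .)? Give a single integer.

Step 1: +2 fires, +1 burnt (F count now 2)
Step 2: +5 fires, +2 burnt (F count now 5)
Step 3: +4 fires, +5 burnt (F count now 4)
Step 4: +4 fires, +4 burnt (F count now 4)
Step 5: +1 fires, +4 burnt (F count now 1)
Step 6: +0 fires, +1 burnt (F count now 0)
Fire out after step 6
Initially T: 17, now '.': 24
Total burnt (originally-T cells now '.'): 16

Answer: 16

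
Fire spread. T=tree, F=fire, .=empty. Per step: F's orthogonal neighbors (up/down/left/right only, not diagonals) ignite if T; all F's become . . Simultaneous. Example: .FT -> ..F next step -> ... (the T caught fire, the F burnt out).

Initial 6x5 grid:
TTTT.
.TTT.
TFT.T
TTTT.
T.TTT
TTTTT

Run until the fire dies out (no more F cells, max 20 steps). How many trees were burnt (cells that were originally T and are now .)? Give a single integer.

Answer: 22

Derivation:
Step 1: +4 fires, +1 burnt (F count now 4)
Step 2: +4 fires, +4 burnt (F count now 4)
Step 3: +6 fires, +4 burnt (F count now 6)
Step 4: +4 fires, +6 burnt (F count now 4)
Step 5: +3 fires, +4 burnt (F count now 3)
Step 6: +1 fires, +3 burnt (F count now 1)
Step 7: +0 fires, +1 burnt (F count now 0)
Fire out after step 7
Initially T: 23, now '.': 29
Total burnt (originally-T cells now '.'): 22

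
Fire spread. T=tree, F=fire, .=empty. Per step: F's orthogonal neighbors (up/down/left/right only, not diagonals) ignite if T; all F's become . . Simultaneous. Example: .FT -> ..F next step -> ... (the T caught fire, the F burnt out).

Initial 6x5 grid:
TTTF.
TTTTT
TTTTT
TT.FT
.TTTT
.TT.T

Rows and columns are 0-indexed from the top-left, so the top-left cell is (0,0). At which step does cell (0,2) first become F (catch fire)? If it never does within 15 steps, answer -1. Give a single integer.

Step 1: cell (0,2)='F' (+5 fires, +2 burnt)
  -> target ignites at step 1
Step 2: cell (0,2)='.' (+7 fires, +5 burnt)
Step 3: cell (0,2)='.' (+6 fires, +7 burnt)
Step 4: cell (0,2)='.' (+4 fires, +6 burnt)
Step 5: cell (0,2)='.' (+1 fires, +4 burnt)
Step 6: cell (0,2)='.' (+0 fires, +1 burnt)
  fire out at step 6

1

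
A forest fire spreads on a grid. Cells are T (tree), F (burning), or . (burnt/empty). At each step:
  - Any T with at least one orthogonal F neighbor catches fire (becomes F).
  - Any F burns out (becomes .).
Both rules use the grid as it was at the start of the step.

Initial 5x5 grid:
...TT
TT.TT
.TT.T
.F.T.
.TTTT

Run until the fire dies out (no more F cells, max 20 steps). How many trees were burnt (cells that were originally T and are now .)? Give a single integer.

Step 1: +2 fires, +1 burnt (F count now 2)
Step 2: +3 fires, +2 burnt (F count now 3)
Step 3: +2 fires, +3 burnt (F count now 2)
Step 4: +2 fires, +2 burnt (F count now 2)
Step 5: +0 fires, +2 burnt (F count now 0)
Fire out after step 5
Initially T: 14, now '.': 20
Total burnt (originally-T cells now '.'): 9

Answer: 9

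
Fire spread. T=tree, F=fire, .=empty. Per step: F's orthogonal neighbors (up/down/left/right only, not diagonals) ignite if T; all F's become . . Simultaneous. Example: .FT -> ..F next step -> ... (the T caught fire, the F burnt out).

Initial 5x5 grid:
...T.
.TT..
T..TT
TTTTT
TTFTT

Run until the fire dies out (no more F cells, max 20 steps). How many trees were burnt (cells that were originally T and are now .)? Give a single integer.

Step 1: +3 fires, +1 burnt (F count now 3)
Step 2: +4 fires, +3 burnt (F count now 4)
Step 3: +3 fires, +4 burnt (F count now 3)
Step 4: +2 fires, +3 burnt (F count now 2)
Step 5: +0 fires, +2 burnt (F count now 0)
Fire out after step 5
Initially T: 15, now '.': 22
Total burnt (originally-T cells now '.'): 12

Answer: 12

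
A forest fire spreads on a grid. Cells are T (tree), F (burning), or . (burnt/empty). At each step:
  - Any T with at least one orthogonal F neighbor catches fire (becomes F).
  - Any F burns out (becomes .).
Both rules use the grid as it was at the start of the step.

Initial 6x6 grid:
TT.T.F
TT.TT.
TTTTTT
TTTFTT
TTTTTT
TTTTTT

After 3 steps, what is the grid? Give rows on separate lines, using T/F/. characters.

Step 1: 4 trees catch fire, 2 burn out
  TT.T..
  TT.TT.
  TTTFTT
  TTF.FT
  TTTFTT
  TTTTTT
Step 2: 8 trees catch fire, 4 burn out
  TT.T..
  TT.FT.
  TTF.FT
  TF...F
  TTF.FT
  TTTFTT
Step 3: 9 trees catch fire, 8 burn out
  TT.F..
  TT..F.
  TF...F
  F.....
  TF...F
  TTF.FT

TT.F..
TT..F.
TF...F
F.....
TF...F
TTF.FT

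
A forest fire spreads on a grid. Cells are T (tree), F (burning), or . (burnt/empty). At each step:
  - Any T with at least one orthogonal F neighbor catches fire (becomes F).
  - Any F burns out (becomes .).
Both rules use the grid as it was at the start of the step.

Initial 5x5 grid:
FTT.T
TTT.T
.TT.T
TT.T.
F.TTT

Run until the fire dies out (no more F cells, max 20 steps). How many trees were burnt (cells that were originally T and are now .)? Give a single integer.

Answer: 9

Derivation:
Step 1: +3 fires, +2 burnt (F count now 3)
Step 2: +3 fires, +3 burnt (F count now 3)
Step 3: +2 fires, +3 burnt (F count now 2)
Step 4: +1 fires, +2 burnt (F count now 1)
Step 5: +0 fires, +1 burnt (F count now 0)
Fire out after step 5
Initially T: 16, now '.': 18
Total burnt (originally-T cells now '.'): 9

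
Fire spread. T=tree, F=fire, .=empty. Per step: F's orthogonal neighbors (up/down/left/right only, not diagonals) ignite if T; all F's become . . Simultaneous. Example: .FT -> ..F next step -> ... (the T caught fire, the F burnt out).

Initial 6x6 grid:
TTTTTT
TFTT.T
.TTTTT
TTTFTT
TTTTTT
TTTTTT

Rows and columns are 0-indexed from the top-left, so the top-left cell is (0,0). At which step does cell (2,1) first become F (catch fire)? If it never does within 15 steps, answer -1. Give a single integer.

Step 1: cell (2,1)='F' (+8 fires, +2 burnt)
  -> target ignites at step 1
Step 2: cell (2,1)='.' (+10 fires, +8 burnt)
Step 3: cell (2,1)='.' (+7 fires, +10 burnt)
Step 4: cell (2,1)='.' (+5 fires, +7 burnt)
Step 5: cell (2,1)='.' (+2 fires, +5 burnt)
Step 6: cell (2,1)='.' (+0 fires, +2 burnt)
  fire out at step 6

1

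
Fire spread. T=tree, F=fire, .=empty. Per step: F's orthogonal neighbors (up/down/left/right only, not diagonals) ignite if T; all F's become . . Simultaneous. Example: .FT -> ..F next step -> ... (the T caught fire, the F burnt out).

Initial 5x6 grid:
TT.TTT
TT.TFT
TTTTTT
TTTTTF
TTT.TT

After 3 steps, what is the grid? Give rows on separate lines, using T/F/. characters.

Step 1: 7 trees catch fire, 2 burn out
  TT.TFT
  TT.F.F
  TTTTFF
  TTTTF.
  TTT.TF
Step 2: 5 trees catch fire, 7 burn out
  TT.F.F
  TT....
  TTTF..
  TTTF..
  TTT.F.
Step 3: 2 trees catch fire, 5 burn out
  TT....
  TT....
  TTF...
  TTF...
  TTT...

TT....
TT....
TTF...
TTF...
TTT...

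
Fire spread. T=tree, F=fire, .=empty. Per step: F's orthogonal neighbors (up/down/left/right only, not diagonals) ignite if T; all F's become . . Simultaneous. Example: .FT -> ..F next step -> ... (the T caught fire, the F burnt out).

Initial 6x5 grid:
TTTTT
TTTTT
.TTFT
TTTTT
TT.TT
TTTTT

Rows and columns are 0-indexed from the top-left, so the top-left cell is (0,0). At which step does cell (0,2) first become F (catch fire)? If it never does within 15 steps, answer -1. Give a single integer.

Step 1: cell (0,2)='T' (+4 fires, +1 burnt)
Step 2: cell (0,2)='T' (+7 fires, +4 burnt)
Step 3: cell (0,2)='F' (+6 fires, +7 burnt)
  -> target ignites at step 3
Step 4: cell (0,2)='.' (+6 fires, +6 burnt)
Step 5: cell (0,2)='.' (+3 fires, +6 burnt)
Step 6: cell (0,2)='.' (+1 fires, +3 burnt)
Step 7: cell (0,2)='.' (+0 fires, +1 burnt)
  fire out at step 7

3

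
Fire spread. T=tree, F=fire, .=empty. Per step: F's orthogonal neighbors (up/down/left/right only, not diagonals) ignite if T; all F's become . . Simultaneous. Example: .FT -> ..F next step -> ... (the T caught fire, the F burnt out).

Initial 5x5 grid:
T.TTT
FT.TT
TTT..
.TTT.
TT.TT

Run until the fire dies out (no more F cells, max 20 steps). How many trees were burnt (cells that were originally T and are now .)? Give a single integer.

Step 1: +3 fires, +1 burnt (F count now 3)
Step 2: +1 fires, +3 burnt (F count now 1)
Step 3: +2 fires, +1 burnt (F count now 2)
Step 4: +2 fires, +2 burnt (F count now 2)
Step 5: +2 fires, +2 burnt (F count now 2)
Step 6: +1 fires, +2 burnt (F count now 1)
Step 7: +1 fires, +1 burnt (F count now 1)
Step 8: +0 fires, +1 burnt (F count now 0)
Fire out after step 8
Initially T: 17, now '.': 20
Total burnt (originally-T cells now '.'): 12

Answer: 12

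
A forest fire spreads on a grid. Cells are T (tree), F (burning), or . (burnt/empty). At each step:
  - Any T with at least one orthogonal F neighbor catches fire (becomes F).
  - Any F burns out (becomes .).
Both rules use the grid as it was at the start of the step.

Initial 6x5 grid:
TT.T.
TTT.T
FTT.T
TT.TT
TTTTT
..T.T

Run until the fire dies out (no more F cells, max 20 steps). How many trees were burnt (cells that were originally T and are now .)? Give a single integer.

Step 1: +3 fires, +1 burnt (F count now 3)
Step 2: +5 fires, +3 burnt (F count now 5)
Step 3: +3 fires, +5 burnt (F count now 3)
Step 4: +1 fires, +3 burnt (F count now 1)
Step 5: +2 fires, +1 burnt (F count now 2)
Step 6: +2 fires, +2 burnt (F count now 2)
Step 7: +2 fires, +2 burnt (F count now 2)
Step 8: +1 fires, +2 burnt (F count now 1)
Step 9: +1 fires, +1 burnt (F count now 1)
Step 10: +0 fires, +1 burnt (F count now 0)
Fire out after step 10
Initially T: 21, now '.': 29
Total burnt (originally-T cells now '.'): 20

Answer: 20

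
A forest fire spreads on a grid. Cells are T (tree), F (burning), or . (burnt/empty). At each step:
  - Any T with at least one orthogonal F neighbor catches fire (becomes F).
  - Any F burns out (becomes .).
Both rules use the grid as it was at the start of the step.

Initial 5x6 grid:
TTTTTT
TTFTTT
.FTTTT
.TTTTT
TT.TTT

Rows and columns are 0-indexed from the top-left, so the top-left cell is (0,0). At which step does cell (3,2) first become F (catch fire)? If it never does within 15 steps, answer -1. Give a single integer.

Step 1: cell (3,2)='T' (+5 fires, +2 burnt)
Step 2: cell (3,2)='F' (+7 fires, +5 burnt)
  -> target ignites at step 2
Step 3: cell (3,2)='.' (+6 fires, +7 burnt)
Step 4: cell (3,2)='.' (+4 fires, +6 burnt)
Step 5: cell (3,2)='.' (+2 fires, +4 burnt)
Step 6: cell (3,2)='.' (+1 fires, +2 burnt)
Step 7: cell (3,2)='.' (+0 fires, +1 burnt)
  fire out at step 7

2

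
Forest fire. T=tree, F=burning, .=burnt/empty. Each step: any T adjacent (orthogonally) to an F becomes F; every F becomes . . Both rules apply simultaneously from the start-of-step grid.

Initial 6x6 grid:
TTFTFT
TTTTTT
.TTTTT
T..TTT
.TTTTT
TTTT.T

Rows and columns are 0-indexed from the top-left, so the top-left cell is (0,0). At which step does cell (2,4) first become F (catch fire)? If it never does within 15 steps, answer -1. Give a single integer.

Step 1: cell (2,4)='T' (+5 fires, +2 burnt)
Step 2: cell (2,4)='F' (+6 fires, +5 burnt)
  -> target ignites at step 2
Step 3: cell (2,4)='.' (+5 fires, +6 burnt)
Step 4: cell (2,4)='.' (+3 fires, +5 burnt)
Step 5: cell (2,4)='.' (+2 fires, +3 burnt)
Step 6: cell (2,4)='.' (+3 fires, +2 burnt)
Step 7: cell (2,4)='.' (+2 fires, +3 burnt)
Step 8: cell (2,4)='.' (+1 fires, +2 burnt)
Step 9: cell (2,4)='.' (+1 fires, +1 burnt)
Step 10: cell (2,4)='.' (+0 fires, +1 burnt)
  fire out at step 10

2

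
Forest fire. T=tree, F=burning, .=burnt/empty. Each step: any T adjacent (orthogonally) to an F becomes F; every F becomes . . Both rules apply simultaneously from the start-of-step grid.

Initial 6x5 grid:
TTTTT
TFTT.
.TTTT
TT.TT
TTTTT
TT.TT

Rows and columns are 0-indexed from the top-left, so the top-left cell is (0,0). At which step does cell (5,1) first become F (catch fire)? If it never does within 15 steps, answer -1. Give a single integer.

Step 1: cell (5,1)='T' (+4 fires, +1 burnt)
Step 2: cell (5,1)='T' (+5 fires, +4 burnt)
Step 3: cell (5,1)='T' (+4 fires, +5 burnt)
Step 4: cell (5,1)='F' (+6 fires, +4 burnt)
  -> target ignites at step 4
Step 5: cell (5,1)='.' (+3 fires, +6 burnt)
Step 6: cell (5,1)='.' (+2 fires, +3 burnt)
Step 7: cell (5,1)='.' (+1 fires, +2 burnt)
Step 8: cell (5,1)='.' (+0 fires, +1 burnt)
  fire out at step 8

4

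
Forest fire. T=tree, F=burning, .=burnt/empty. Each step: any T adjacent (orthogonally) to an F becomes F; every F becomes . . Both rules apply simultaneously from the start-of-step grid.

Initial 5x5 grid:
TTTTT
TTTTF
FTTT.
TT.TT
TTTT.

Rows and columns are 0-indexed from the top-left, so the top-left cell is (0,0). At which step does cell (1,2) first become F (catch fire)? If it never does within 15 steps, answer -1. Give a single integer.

Step 1: cell (1,2)='T' (+5 fires, +2 burnt)
Step 2: cell (1,2)='F' (+8 fires, +5 burnt)
  -> target ignites at step 2
Step 3: cell (1,2)='.' (+4 fires, +8 burnt)
Step 4: cell (1,2)='.' (+3 fires, +4 burnt)
Step 5: cell (1,2)='.' (+0 fires, +3 burnt)
  fire out at step 5

2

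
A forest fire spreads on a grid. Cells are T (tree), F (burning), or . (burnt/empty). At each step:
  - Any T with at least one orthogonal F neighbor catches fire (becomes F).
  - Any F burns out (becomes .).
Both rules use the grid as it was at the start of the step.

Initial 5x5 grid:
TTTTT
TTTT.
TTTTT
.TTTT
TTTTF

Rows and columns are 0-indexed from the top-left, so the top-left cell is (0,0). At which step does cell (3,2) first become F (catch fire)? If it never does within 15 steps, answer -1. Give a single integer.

Step 1: cell (3,2)='T' (+2 fires, +1 burnt)
Step 2: cell (3,2)='T' (+3 fires, +2 burnt)
Step 3: cell (3,2)='F' (+3 fires, +3 burnt)
  -> target ignites at step 3
Step 4: cell (3,2)='.' (+4 fires, +3 burnt)
Step 5: cell (3,2)='.' (+3 fires, +4 burnt)
Step 6: cell (3,2)='.' (+4 fires, +3 burnt)
Step 7: cell (3,2)='.' (+2 fires, +4 burnt)
Step 8: cell (3,2)='.' (+1 fires, +2 burnt)
Step 9: cell (3,2)='.' (+0 fires, +1 burnt)
  fire out at step 9

3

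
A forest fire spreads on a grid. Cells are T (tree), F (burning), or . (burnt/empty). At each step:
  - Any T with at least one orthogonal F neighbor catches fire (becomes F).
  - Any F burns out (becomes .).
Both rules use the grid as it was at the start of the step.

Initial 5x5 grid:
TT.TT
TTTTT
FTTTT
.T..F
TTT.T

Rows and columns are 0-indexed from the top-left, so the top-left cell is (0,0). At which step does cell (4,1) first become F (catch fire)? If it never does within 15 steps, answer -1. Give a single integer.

Step 1: cell (4,1)='T' (+4 fires, +2 burnt)
Step 2: cell (4,1)='T' (+6 fires, +4 burnt)
Step 3: cell (4,1)='F' (+5 fires, +6 burnt)
  -> target ignites at step 3
Step 4: cell (4,1)='.' (+3 fires, +5 burnt)
Step 5: cell (4,1)='.' (+0 fires, +3 burnt)
  fire out at step 5

3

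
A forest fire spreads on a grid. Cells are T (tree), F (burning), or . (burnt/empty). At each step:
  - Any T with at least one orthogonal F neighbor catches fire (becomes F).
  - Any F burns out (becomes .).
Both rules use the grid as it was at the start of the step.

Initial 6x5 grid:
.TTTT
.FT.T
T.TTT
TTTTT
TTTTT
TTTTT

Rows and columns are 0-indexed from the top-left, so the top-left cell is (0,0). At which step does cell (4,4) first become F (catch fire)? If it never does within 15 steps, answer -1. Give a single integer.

Step 1: cell (4,4)='T' (+2 fires, +1 burnt)
Step 2: cell (4,4)='T' (+2 fires, +2 burnt)
Step 3: cell (4,4)='T' (+3 fires, +2 burnt)
Step 4: cell (4,4)='T' (+5 fires, +3 burnt)
Step 5: cell (4,4)='T' (+6 fires, +5 burnt)
Step 6: cell (4,4)='F' (+5 fires, +6 burnt)
  -> target ignites at step 6
Step 7: cell (4,4)='.' (+2 fires, +5 burnt)
Step 8: cell (4,4)='.' (+0 fires, +2 burnt)
  fire out at step 8

6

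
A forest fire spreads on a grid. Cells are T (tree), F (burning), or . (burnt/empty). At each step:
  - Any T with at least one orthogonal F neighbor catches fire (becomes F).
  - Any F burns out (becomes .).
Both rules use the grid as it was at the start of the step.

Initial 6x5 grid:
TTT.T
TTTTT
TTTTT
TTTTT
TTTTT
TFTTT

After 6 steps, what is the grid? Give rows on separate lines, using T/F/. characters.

Step 1: 3 trees catch fire, 1 burn out
  TTT.T
  TTTTT
  TTTTT
  TTTTT
  TFTTT
  F.FTT
Step 2: 4 trees catch fire, 3 burn out
  TTT.T
  TTTTT
  TTTTT
  TFTTT
  F.FTT
  ...FT
Step 3: 5 trees catch fire, 4 burn out
  TTT.T
  TTTTT
  TFTTT
  F.FTT
  ...FT
  ....F
Step 4: 5 trees catch fire, 5 burn out
  TTT.T
  TFTTT
  F.FTT
  ...FT
  ....F
  .....
Step 5: 5 trees catch fire, 5 burn out
  TFT.T
  F.FTT
  ...FT
  ....F
  .....
  .....
Step 6: 4 trees catch fire, 5 burn out
  F.F.T
  ...FT
  ....F
  .....
  .....
  .....

F.F.T
...FT
....F
.....
.....
.....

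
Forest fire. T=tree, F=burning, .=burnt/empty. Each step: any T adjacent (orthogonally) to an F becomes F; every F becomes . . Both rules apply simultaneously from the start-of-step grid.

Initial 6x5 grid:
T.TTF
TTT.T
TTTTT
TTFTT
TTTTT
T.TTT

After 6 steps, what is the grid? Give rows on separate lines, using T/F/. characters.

Step 1: 6 trees catch fire, 2 burn out
  T.TF.
  TTT.F
  TTFTT
  TF.FT
  TTFTT
  T.TTT
Step 2: 10 trees catch fire, 6 burn out
  T.F..
  TTF..
  TF.FF
  F...F
  TF.FT
  T.FTT
Step 3: 5 trees catch fire, 10 burn out
  T....
  TF...
  F....
  .....
  F...F
  T..FT
Step 4: 3 trees catch fire, 5 burn out
  T....
  F....
  .....
  .....
  .....
  F...F
Step 5: 1 trees catch fire, 3 burn out
  F....
  .....
  .....
  .....
  .....
  .....
Step 6: 0 trees catch fire, 1 burn out
  .....
  .....
  .....
  .....
  .....
  .....

.....
.....
.....
.....
.....
.....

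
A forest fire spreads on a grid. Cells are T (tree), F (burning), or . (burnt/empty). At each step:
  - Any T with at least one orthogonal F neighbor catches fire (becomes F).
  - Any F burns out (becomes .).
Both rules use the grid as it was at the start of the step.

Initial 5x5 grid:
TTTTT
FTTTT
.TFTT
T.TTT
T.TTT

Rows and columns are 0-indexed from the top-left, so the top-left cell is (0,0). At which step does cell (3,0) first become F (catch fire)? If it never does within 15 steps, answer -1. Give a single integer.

Step 1: cell (3,0)='T' (+6 fires, +2 burnt)
Step 2: cell (3,0)='T' (+6 fires, +6 burnt)
Step 3: cell (3,0)='T' (+4 fires, +6 burnt)
Step 4: cell (3,0)='T' (+2 fires, +4 burnt)
Step 5: cell (3,0)='T' (+0 fires, +2 burnt)
  fire out at step 5
Target never catches fire within 15 steps

-1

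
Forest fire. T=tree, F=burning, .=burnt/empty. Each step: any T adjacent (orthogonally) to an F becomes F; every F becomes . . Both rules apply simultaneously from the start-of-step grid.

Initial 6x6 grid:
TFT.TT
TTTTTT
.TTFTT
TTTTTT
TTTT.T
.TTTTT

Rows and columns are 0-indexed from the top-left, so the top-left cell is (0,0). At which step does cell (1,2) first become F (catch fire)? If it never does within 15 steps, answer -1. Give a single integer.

Step 1: cell (1,2)='T' (+7 fires, +2 burnt)
Step 2: cell (1,2)='F' (+8 fires, +7 burnt)
  -> target ignites at step 2
Step 3: cell (1,2)='.' (+6 fires, +8 burnt)
Step 4: cell (1,2)='.' (+6 fires, +6 burnt)
Step 5: cell (1,2)='.' (+3 fires, +6 burnt)
Step 6: cell (1,2)='.' (+0 fires, +3 burnt)
  fire out at step 6

2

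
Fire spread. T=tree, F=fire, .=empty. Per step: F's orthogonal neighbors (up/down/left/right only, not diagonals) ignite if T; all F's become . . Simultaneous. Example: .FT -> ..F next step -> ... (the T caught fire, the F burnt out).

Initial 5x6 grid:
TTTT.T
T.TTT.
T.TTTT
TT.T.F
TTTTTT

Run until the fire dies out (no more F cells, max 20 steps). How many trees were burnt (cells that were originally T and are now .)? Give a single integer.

Step 1: +2 fires, +1 burnt (F count now 2)
Step 2: +2 fires, +2 burnt (F count now 2)
Step 3: +3 fires, +2 burnt (F count now 3)
Step 4: +4 fires, +3 burnt (F count now 4)
Step 5: +3 fires, +4 burnt (F count now 3)
Step 6: +3 fires, +3 burnt (F count now 3)
Step 7: +2 fires, +3 burnt (F count now 2)
Step 8: +2 fires, +2 burnt (F count now 2)
Step 9: +1 fires, +2 burnt (F count now 1)
Step 10: +0 fires, +1 burnt (F count now 0)
Fire out after step 10
Initially T: 23, now '.': 29
Total burnt (originally-T cells now '.'): 22

Answer: 22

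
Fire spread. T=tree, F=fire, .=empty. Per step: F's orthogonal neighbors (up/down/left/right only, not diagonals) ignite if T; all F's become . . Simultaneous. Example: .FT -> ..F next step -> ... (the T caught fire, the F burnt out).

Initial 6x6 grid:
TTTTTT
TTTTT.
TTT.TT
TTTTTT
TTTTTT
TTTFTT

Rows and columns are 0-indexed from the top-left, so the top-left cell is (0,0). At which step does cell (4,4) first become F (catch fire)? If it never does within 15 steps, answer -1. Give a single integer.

Step 1: cell (4,4)='T' (+3 fires, +1 burnt)
Step 2: cell (4,4)='F' (+5 fires, +3 burnt)
  -> target ignites at step 2
Step 3: cell (4,4)='.' (+5 fires, +5 burnt)
Step 4: cell (4,4)='.' (+5 fires, +5 burnt)
Step 5: cell (4,4)='.' (+5 fires, +5 burnt)
Step 6: cell (4,4)='.' (+5 fires, +5 burnt)
Step 7: cell (4,4)='.' (+4 fires, +5 burnt)
Step 8: cell (4,4)='.' (+1 fires, +4 burnt)
Step 9: cell (4,4)='.' (+0 fires, +1 burnt)
  fire out at step 9

2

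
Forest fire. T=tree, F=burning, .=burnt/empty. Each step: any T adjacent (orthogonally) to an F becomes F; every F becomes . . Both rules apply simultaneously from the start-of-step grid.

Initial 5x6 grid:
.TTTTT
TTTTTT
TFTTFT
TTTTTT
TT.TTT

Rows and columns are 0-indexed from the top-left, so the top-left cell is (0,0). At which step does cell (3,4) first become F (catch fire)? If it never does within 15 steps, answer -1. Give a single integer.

Step 1: cell (3,4)='F' (+8 fires, +2 burnt)
  -> target ignites at step 1
Step 2: cell (3,4)='.' (+12 fires, +8 burnt)
Step 3: cell (3,4)='.' (+6 fires, +12 burnt)
Step 4: cell (3,4)='.' (+0 fires, +6 burnt)
  fire out at step 4

1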